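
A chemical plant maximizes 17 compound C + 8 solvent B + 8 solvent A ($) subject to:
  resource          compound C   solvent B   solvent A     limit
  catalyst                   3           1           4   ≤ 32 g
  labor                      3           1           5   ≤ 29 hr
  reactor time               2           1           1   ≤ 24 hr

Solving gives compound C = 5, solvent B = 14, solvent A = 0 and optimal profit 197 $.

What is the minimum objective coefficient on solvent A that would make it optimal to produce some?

12

Check each constraint at x*: catalyst 29/32 (slack 3); labor 29/29 (tight); reactor time 24/24 (tight).
By complementary slackness, y = 0 for the non-binding constraint.
The binding rows give the dual system: 3·y_labor + 2·y_reactor time = 17 and 1·y_labor + 1·y_reactor time = 8.
→ y_labor = 1 and y_reactor time = 7.
solvent A enters the basis when its profit ≥ yᵀa₃ = 1·5 + 7·1 = 12.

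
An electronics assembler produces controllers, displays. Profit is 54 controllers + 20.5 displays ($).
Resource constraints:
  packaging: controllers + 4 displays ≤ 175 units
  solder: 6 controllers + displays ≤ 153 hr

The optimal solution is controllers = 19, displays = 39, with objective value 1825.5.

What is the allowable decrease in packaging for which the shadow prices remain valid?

149.5

Binding constraints: packaging, solder. The basis is B = [[1,4],[6,1]] with det -23.
Per unit decrease in packaging, x* moves by d = (0.0435, -0.2609).
The basis stays optimal until displays reaches 0; allowable decrease = 149.5 units.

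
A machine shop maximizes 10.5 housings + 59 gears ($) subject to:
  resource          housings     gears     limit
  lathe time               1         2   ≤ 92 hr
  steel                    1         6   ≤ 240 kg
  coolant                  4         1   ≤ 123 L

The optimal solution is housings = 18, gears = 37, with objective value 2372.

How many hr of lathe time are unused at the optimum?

lathe time used = 1·18 + 2·37 = 92; slack = 92 − 92 = 0.

0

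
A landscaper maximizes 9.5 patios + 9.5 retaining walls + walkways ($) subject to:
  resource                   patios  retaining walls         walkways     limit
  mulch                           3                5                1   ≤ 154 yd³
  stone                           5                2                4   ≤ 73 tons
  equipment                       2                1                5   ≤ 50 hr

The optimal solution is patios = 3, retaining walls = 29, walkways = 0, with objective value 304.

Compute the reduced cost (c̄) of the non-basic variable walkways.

Check each constraint at x*: mulch 154/154 (tight); stone 73/73 (tight); equipment 35/50 (slack 15).
Slack constraints have shadow price 0 (complementary slackness).
Dual feasibility on the basic columns requires 3·y_mulch + 5·y_stone = 9.5, 5·y_mulch + 2·y_stone = 9.5.
This yields shadow prices y_mulch = 1.5, y_stone = 1.
Reduced cost of walkways: c₃ − yᵀa₃ = 1 − (1.5·1 + 1·4) = 1 − 5.5 = -4.5.

-4.5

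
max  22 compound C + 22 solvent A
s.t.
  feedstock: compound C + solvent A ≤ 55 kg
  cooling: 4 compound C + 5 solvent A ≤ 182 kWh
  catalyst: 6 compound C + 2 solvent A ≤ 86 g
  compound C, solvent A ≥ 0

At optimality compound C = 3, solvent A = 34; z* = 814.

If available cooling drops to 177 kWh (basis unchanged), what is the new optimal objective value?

794

Check each constraint at x*: feedstock 37/55 (slack 18); cooling 182/182 (tight); catalyst 86/86 (tight).
By complementary slackness, y = 0 for the non-binding constraint.
Dual feasibility on the basic columns requires 4·y_cooling + 6·y_catalyst = 22, 5·y_cooling + 2·y_catalyst = 22.
Solving: y_cooling = 4, y_catalyst = 1.
Δz = y_cooling·Δb = 4 × (-5) = -20, so new z* = 814 − 20 = 794.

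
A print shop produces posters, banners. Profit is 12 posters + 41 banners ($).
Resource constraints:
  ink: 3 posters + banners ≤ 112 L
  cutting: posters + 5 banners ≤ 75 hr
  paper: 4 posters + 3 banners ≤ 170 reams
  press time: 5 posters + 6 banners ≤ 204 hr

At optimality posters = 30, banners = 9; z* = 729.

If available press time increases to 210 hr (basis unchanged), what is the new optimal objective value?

At the optimum: ink uses 99 of 112 (slack = 13); cutting uses 75 of 75 (binding); paper uses 147 of 170 (slack = 23); press time uses 204 of 204 (binding).
By complementary slackness, y = 0 for the non-binding constraints.
From A_Bᵀ y = c: 1·y_cutting + 5·y_press time = 12; 5·y_cutting + 6·y_press time = 41.
Solving: y_cutting = 7, y_press time = 1.
Δz = y_press time·Δb = 1 × (6) = 6, so new z* = 729 + 6 = 735.

735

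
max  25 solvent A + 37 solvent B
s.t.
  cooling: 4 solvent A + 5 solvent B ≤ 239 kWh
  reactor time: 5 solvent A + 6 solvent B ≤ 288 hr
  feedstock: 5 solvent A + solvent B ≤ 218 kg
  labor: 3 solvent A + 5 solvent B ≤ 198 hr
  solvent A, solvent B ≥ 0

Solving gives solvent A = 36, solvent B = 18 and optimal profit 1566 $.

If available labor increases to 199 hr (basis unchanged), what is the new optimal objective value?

Check each constraint at x*: cooling 234/239 (slack 5); reactor time 288/288 (tight); feedstock 198/218 (slack 20); labor 198/198 (tight).
Since cooling, feedstock are not tight, their duals are 0.
From A_Bᵀ y = c: 5·y_reactor time + 3·y_labor = 25; 6·y_reactor time + 5·y_labor = 37.
This yields shadow prices y_reactor time = 2, y_labor = 5.
Δz = y_labor·Δb = 5 × (1) = 5, so new z* = 1566 + 5 = 1571.

1571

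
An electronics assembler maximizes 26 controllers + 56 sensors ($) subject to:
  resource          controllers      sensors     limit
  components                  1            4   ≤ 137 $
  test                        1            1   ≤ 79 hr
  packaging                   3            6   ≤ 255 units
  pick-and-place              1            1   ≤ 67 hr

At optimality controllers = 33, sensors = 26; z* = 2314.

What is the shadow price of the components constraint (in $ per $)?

Binding: components and packaging. Non-binding: test (20 unused), pick-and-place (8 unused).
Since test, pick-and-place are not tight, their duals are 0.
The binding rows give the dual system: 1·y_components + 3·y_packaging = 26 and 4·y_components + 6·y_packaging = 56.
→ y_components = 2 and y_packaging = 8.
Shadow price of components = 2.

2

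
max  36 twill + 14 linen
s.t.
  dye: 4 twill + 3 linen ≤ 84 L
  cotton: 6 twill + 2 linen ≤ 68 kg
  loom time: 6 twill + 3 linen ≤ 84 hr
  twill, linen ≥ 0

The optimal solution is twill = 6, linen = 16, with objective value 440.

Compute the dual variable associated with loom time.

Check each constraint at x*: dye 72/84 (slack 12); cotton 68/68 (tight); loom time 84/84 (tight).
Slack constraints have shadow price 0 (complementary slackness).
From A_Bᵀ y = c: 6·y_cotton + 6·y_loom time = 36; 2·y_cotton + 3·y_loom time = 14.
This yields shadow prices y_cotton = 4, y_loom time = 2.
Shadow price of loom time = 2.

2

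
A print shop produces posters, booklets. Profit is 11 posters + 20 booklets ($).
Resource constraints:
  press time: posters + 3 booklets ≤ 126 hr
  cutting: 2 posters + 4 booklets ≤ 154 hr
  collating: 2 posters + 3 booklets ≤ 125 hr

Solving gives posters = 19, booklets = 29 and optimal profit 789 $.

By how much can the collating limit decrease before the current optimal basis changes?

Binding constraints: cutting, collating. The basis is B = [[2,4],[2,3]] with det -2.
Per unit decrease in collating, x* moves by d = (-2, 1).
The basis stays optimal until posters reaches 0; allowable decrease = 9.5 hr.

9.5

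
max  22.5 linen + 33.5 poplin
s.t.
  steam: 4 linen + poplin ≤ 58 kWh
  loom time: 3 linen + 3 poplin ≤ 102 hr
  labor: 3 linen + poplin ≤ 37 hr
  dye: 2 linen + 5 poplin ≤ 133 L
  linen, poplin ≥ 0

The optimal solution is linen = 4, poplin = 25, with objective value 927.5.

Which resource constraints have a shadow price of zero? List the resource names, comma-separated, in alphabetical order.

loom time, steam

steam: 41/58 (slack 17)
loom time: 87/102 (slack 15)
labor: 37/37 (binding)
dye: 133/133 (binding)
By complementary slackness, a constraint with positive slack has shadow price 0 → loom time, steam.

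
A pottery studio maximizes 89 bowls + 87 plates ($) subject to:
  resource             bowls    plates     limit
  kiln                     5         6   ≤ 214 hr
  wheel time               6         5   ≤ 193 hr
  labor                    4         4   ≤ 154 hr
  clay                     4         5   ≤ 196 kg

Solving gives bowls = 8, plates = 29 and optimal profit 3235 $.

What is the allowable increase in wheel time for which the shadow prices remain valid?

Binding constraints: kiln, wheel time. The basis is B = [[5,6],[6,5]] with det -11.
Per unit increase in wheel time, x* moves by d = (0.5455, -0.4545).
The basis stays optimal until labor becomes binding; allowable increase = 16.5 hr.

16.5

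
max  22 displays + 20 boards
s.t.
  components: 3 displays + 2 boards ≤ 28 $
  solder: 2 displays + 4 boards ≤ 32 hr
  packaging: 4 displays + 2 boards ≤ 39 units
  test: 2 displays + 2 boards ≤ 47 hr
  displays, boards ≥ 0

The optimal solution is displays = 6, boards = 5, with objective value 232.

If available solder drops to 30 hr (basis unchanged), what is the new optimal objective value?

Binding: components and solder. Non-binding: packaging (5 unused), test (25 unused).
By complementary slackness, y = 0 for the non-binding constraints.
The binding rows give the dual system: 3·y_components + 2·y_solder = 22 and 2·y_components + 4·y_solder = 20.
Solving: y_components = 6, y_solder = 2.
Δz = y_solder·Δb = 2 × (-2) = -4, so new z* = 232 − 4 = 228.

228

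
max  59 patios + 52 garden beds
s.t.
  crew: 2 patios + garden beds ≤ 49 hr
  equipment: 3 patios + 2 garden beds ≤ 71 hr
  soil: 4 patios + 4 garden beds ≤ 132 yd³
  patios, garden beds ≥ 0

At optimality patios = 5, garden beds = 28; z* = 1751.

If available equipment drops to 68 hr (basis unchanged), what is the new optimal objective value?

Binding: equipment and soil. Non-binding: crew (11 unused).
Since crew is not tight, its dual is 0.
From A_Bᵀ y = c: 3·y_equipment + 4·y_soil = 59; 2·y_equipment + 4·y_soil = 52.
→ y_equipment = 7 and y_soil = 9.5.
Δz = y_equipment·Δb = 7 × (-3) = -21, so new z* = 1751 − 21 = 1730.

1730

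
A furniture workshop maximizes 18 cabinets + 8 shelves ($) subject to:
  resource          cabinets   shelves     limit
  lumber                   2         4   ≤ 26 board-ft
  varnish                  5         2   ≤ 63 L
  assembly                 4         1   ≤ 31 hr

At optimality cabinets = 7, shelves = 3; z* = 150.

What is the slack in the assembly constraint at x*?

0

assembly used = 4·7 + 1·3 = 31; slack = 31 − 31 = 0.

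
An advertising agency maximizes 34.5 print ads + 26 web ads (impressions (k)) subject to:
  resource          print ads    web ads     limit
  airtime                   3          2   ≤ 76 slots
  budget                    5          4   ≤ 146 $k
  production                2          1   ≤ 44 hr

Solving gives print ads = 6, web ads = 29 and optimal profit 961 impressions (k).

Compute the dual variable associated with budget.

At the optimum: airtime uses 76 of 76 (binding); budget uses 146 of 146 (binding); production uses 41 of 44 (slack = 3).
Since production is not tight, its dual is 0.
The binding rows give the dual system: 3·y_airtime + 5·y_budget = 34.5 and 2·y_airtime + 4·y_budget = 26.
Solving: y_airtime = 4, y_budget = 4.5.
Shadow price of budget = 4.5.

4.5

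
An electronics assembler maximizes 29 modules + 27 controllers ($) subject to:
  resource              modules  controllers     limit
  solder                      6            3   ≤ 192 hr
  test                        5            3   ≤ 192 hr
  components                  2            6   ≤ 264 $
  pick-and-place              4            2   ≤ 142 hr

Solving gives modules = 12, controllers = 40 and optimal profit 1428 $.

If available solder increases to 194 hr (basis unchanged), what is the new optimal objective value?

1436

Binding: solder and components. Non-binding: test (12 unused), pick-and-place (14 unused).
Slack constraints have shadow price 0 (complementary slackness).
Dual feasibility on the basic columns requires 6·y_solder + 2·y_components = 29, 3·y_solder + 6·y_components = 27.
This yields shadow prices y_solder = 4, y_components = 2.5.
Δz = y_solder·Δb = 4 × (2) = 8, so new z* = 1428 + 8 = 1436.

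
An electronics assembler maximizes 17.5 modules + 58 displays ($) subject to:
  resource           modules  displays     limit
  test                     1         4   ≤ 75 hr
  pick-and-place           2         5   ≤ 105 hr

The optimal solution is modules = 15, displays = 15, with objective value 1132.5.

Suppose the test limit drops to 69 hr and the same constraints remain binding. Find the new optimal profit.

1075.5

At the optimum: test uses 75 of 75 (binding); pick-and-place uses 105 of 105 (binding).
The binding rows give the dual system: 1·y_test + 2·y_pick-and-place = 17.5 and 4·y_test + 5·y_pick-and-place = 58.
→ y_test = 9.5 and y_pick-and-place = 4.
Δz = y_test·Δb = 9.5 × (-6) = -57, so new z* = 1132.5 − 57 = 1075.5.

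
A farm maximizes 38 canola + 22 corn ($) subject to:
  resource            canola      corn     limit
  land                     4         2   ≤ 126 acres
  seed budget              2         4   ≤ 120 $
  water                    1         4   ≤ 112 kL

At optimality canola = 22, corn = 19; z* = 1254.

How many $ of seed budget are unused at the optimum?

seed budget used = 2·22 + 4·19 = 120; slack = 120 − 120 = 0.

0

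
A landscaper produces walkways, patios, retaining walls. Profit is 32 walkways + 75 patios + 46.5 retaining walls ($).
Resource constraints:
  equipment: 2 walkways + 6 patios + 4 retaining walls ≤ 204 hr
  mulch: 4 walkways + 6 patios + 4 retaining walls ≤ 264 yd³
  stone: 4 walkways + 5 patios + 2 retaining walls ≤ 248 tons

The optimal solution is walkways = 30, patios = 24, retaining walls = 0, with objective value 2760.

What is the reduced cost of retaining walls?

Binding: equipment and mulch. Non-binding: stone (8 unused).
By complementary slackness, y = 0 for the non-binding constraint.
Dual feasibility on the basic columns requires 2·y_equipment + 4·y_mulch = 32, 6·y_equipment + 6·y_mulch = 75.
Solving: y_equipment = 9, y_mulch = 3.5.
Reduced cost of retaining walls: c₃ − yᵀa₃ = 46.5 − (9·4 + 3.5·4) = 46.5 − 50 = -3.5.

-3.5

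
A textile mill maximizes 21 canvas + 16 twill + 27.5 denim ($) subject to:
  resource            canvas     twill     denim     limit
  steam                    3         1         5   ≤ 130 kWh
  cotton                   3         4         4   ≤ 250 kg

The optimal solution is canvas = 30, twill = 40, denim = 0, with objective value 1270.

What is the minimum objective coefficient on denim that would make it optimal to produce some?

Check each constraint at x*: steam 130/130 (tight); cotton 250/250 (tight).
From A_Bᵀ y = c: 3·y_steam + 3·y_cotton = 21; 1·y_steam + 4·y_cotton = 16.
→ y_steam = 4 and y_cotton = 3.
denim enters the basis when its profit ≥ yᵀa₃ = 4·5 + 3·4 = 32.

32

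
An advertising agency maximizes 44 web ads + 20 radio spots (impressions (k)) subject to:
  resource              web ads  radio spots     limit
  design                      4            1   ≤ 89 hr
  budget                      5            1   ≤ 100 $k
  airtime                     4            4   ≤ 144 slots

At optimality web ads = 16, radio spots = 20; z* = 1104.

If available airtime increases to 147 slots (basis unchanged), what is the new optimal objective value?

1114.5

Check each constraint at x*: design 84/89 (slack 5); budget 100/100 (tight); airtime 144/144 (tight).
Since design is not tight, its dual is 0.
Dual feasibility on the basic columns requires 5·y_budget + 4·y_airtime = 44, 1·y_budget + 4·y_airtime = 20.
Solving: y_budget = 6, y_airtime = 3.5.
Δz = y_airtime·Δb = 3.5 × (3) = 10.5, so new z* = 1104 + 10.5 = 1114.5.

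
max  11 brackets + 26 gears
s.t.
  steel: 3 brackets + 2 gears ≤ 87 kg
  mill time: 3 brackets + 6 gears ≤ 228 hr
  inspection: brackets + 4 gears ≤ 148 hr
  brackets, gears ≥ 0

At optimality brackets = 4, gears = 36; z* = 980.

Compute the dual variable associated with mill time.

Check each constraint at x*: steel 84/87 (slack 3); mill time 228/228 (tight); inspection 148/148 (tight).
Since steel is not tight, its dual is 0.
From A_Bᵀ y = c: 3·y_mill time + 1·y_inspection = 11; 6·y_mill time + 4·y_inspection = 26.
This yields shadow prices y_mill time = 3, y_inspection = 2.
Shadow price of mill time = 3.

3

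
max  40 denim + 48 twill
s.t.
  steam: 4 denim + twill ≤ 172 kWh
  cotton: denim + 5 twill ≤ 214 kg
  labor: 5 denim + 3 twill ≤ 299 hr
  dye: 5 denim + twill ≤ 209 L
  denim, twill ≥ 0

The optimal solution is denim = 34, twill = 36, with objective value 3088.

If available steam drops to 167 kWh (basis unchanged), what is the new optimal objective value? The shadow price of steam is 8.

Δb = -5, so new z* = 3088 + (8)·(-5) = 3088 − 40 = 3048.

3048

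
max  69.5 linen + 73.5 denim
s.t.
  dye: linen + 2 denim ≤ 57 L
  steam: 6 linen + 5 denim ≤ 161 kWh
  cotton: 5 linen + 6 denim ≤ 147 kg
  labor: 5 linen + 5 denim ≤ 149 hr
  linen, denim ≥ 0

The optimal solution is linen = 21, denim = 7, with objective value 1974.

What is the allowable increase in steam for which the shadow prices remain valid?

Binding constraints: steam, cotton. The basis is B = [[6,5],[5,6]] with det 11.
Per unit increase in steam, x* moves by d = (0.5455, -0.4545).
The basis stays optimal until denim reaches 0; allowable increase = 15.4 kWh.

15.4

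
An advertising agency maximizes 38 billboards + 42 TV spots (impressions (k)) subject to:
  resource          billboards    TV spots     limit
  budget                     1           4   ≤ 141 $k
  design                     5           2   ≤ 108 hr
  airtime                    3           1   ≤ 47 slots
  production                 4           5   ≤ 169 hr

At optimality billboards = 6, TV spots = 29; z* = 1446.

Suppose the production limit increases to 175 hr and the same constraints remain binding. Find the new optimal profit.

Check each constraint at x*: budget 122/141 (slack 19); design 88/108 (slack 20); airtime 47/47 (tight); production 169/169 (tight).
By complementary slackness, y = 0 for the non-binding constraints.
Dual feasibility on the basic columns requires 3·y_airtime + 4·y_production = 38, 1·y_airtime + 5·y_production = 42.
→ y_airtime = 2 and y_production = 8.
Δz = y_production·Δb = 8 × (6) = 48, so new z* = 1446 + 48 = 1494.

1494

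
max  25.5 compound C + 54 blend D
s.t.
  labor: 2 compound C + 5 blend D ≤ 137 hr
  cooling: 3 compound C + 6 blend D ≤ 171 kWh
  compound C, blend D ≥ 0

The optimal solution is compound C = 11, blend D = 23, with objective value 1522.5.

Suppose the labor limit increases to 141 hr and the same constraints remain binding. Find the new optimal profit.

Both labor and cooling are binding at x*.
The binding rows give the dual system: 2·y_labor + 3·y_cooling = 25.5 and 5·y_labor + 6·y_cooling = 54.
This yields shadow prices y_labor = 3, y_cooling = 6.5.
Δz = y_labor·Δb = 3 × (4) = 12, so new z* = 1522.5 + 12 = 1534.5.

1534.5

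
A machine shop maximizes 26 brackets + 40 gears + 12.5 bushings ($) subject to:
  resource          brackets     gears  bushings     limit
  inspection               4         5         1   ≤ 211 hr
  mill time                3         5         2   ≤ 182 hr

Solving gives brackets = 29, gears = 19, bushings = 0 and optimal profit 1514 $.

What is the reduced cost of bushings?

-1.5

Check each constraint at x*: inspection 211/211 (tight); mill time 182/182 (tight).
From A_Bᵀ y = c: 4·y_inspection + 3·y_mill time = 26; 5·y_inspection + 5·y_mill time = 40.
→ y_inspection = 2 and y_mill time = 6.
Reduced cost of bushings: c₃ − yᵀa₃ = 12.5 − (2·1 + 6·2) = 12.5 − 14 = -1.5.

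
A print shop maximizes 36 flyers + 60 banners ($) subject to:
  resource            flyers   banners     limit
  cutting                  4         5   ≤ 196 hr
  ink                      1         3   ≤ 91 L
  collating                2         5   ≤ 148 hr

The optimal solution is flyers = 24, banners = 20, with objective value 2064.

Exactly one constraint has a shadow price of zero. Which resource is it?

ink

cutting: 196/196 (binding)
ink: 84/91 (slack 7)
collating: 148/148 (binding)
By complementary slackness, a constraint with positive slack has shadow price 0 → ink.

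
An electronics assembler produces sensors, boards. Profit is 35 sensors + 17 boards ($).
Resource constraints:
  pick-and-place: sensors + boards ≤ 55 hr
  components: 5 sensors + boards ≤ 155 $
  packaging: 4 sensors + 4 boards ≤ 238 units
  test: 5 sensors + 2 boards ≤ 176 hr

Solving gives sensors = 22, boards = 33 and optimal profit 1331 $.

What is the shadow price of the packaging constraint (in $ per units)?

At the optimum: pick-and-place uses 55 of 55 (binding); components uses 143 of 155 (slack = 12); packaging uses 220 of 238 (slack = 18); test uses 176 of 176 (binding).
Slack constraints have shadow price 0 (complementary slackness).
The binding rows give the dual system: 1·y_pick-and-place + 5·y_test = 35 and 1·y_pick-and-place + 2·y_test = 17.
This yields shadow prices y_pick-and-place = 5, y_test = 6.
Shadow price of packaging = 0.

0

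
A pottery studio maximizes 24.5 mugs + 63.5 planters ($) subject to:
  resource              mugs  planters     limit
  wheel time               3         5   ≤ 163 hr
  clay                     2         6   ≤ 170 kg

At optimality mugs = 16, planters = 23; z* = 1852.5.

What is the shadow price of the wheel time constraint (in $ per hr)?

2.5

Both wheel time and clay are binding at x*.
From A_Bᵀ y = c: 3·y_wheel time + 2·y_clay = 24.5; 5·y_wheel time + 6·y_clay = 63.5.
Solving: y_wheel time = 2.5, y_clay = 8.5.
Shadow price of wheel time = 2.5.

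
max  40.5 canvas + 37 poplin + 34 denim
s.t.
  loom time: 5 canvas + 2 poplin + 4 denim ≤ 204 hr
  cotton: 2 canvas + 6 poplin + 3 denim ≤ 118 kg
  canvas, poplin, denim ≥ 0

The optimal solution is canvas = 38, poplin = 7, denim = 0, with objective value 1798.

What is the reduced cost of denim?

Check each constraint at x*: loom time 204/204 (tight); cotton 118/118 (tight).
Dual feasibility on the basic columns requires 5·y_loom time + 2·y_cotton = 40.5, 2·y_loom time + 6·y_cotton = 37.
Solving: y_loom time = 6.5, y_cotton = 4.
Reduced cost of denim: c₃ − yᵀa₃ = 34 − (6.5·4 + 4·3) = 34 − 38 = -4.

-4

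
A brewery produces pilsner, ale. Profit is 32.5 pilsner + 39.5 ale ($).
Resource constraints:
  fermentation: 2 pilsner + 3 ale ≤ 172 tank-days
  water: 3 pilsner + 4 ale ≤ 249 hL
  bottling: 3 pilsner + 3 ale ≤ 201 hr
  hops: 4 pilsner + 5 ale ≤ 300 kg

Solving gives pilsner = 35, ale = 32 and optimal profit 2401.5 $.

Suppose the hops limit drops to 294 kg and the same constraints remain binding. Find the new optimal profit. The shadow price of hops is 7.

2359.5

Δb = -6, so new z* = 2401.5 + (7)·(-6) = 2401.5 − 42 = 2359.5.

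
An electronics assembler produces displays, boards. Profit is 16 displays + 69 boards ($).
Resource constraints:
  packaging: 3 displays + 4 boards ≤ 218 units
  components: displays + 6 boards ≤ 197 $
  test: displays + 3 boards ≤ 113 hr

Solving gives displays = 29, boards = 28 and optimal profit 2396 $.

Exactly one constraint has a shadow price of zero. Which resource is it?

packaging

packaging: 199/218 (slack 19)
components: 197/197 (binding)
test: 113/113 (binding)
By complementary slackness, a constraint with positive slack has shadow price 0 → packaging.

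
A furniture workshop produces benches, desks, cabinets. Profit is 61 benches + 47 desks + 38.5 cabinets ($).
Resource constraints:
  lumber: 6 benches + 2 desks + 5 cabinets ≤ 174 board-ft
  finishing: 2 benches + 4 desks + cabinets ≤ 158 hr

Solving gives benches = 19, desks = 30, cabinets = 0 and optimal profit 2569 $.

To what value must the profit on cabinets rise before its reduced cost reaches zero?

Check each constraint at x*: lumber 174/174 (tight); finishing 158/158 (tight).
From A_Bᵀ y = c: 6·y_lumber + 2·y_finishing = 61; 2·y_lumber + 4·y_finishing = 47.
This yields shadow prices y_lumber = 7.5, y_finishing = 8.
cabinets enters the basis when its profit ≥ yᵀa₃ = 7.5·5 + 8·1 = 45.5.

45.5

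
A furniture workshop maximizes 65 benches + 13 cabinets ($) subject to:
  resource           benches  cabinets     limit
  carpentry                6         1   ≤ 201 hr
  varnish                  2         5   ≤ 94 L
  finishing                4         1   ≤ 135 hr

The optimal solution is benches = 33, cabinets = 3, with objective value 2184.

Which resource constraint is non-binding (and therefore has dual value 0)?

carpentry: 201/201 (binding)
varnish: 81/94 (slack 13)
finishing: 135/135 (binding)
By complementary slackness, a constraint with positive slack has shadow price 0 → varnish.

varnish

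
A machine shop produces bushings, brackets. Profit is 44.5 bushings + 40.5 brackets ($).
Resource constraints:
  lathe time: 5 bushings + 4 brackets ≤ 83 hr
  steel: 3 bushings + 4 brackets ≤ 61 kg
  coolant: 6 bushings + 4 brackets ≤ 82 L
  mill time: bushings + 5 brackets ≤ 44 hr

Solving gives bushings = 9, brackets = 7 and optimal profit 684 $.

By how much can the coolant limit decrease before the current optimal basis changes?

46.8

Binding constraints: coolant, mill time. The basis is B = [[6,4],[1,5]] with det 26.
Per unit decrease in coolant, x* moves by d = (-0.1923, 0.0385).
The basis stays optimal until bushings reaches 0; allowable decrease = 46.8 L.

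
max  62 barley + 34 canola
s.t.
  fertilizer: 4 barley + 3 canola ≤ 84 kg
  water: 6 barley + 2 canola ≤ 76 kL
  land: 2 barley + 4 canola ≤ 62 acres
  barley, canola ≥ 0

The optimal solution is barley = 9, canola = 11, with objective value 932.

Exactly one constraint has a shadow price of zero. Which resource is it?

fertilizer

fertilizer: 69/84 (slack 15)
water: 76/76 (binding)
land: 62/62 (binding)
By complementary slackness, a constraint with positive slack has shadow price 0 → fertilizer.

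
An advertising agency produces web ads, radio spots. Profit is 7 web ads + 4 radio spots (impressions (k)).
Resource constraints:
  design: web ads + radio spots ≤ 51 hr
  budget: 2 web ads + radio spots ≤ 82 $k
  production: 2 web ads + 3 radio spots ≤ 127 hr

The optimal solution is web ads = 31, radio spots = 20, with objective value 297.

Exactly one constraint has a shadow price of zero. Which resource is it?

production

design: 51/51 (binding)
budget: 82/82 (binding)
production: 122/127 (slack 5)
By complementary slackness, a constraint with positive slack has shadow price 0 → production.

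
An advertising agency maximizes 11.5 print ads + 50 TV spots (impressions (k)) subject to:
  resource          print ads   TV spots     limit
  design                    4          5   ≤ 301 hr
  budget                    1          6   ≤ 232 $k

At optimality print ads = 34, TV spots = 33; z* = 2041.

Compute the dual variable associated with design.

At the optimum: design uses 301 of 301 (binding); budget uses 232 of 232 (binding).
The binding rows give the dual system: 4·y_design + 1·y_budget = 11.5 and 5·y_design + 6·y_budget = 50.
Solving: y_design = 1, y_budget = 7.5.
Shadow price of design = 1.

1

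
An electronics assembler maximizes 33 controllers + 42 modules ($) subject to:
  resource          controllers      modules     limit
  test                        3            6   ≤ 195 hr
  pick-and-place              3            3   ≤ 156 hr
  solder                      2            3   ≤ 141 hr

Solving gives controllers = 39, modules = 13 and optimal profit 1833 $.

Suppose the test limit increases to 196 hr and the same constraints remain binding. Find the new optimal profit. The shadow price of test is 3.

1836

Δb = 1, so new z* = 1833 + (3)·(1) = 1833 + 3 = 1836.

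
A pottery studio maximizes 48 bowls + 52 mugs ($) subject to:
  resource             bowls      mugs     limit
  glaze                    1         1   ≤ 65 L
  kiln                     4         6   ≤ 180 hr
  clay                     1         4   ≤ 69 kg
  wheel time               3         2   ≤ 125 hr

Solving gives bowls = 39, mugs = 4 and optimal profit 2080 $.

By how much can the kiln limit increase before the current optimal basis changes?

14

Binding constraints: kiln, wheel time. The basis is B = [[4,6],[3,2]] with det -10.
Per unit increase in kiln, x* moves by d = (-0.2, 0.3).
The basis stays optimal until clay becomes binding; allowable increase = 14 hr.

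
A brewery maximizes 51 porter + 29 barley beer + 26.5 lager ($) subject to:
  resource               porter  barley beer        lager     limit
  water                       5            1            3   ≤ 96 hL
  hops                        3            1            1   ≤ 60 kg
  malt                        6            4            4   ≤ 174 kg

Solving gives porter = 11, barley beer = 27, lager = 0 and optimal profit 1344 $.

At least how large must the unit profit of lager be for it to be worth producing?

29

At the optimum: water uses 82 of 96 (slack = 14); hops uses 60 of 60 (binding); malt uses 174 of 174 (binding).
Since water is not tight, its dual is 0.
Dual feasibility on the basic columns requires 3·y_hops + 6·y_malt = 51, 1·y_hops + 4·y_malt = 29.
→ y_hops = 5 and y_malt = 6.
lager enters the basis when its profit ≥ yᵀa₃ = 5·1 + 6·4 = 29.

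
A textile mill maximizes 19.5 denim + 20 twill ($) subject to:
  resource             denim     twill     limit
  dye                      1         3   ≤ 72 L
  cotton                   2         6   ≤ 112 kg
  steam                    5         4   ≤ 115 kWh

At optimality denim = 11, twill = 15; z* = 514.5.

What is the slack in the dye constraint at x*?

16

dye used = 1·11 + 3·15 = 56; slack = 72 − 56 = 16.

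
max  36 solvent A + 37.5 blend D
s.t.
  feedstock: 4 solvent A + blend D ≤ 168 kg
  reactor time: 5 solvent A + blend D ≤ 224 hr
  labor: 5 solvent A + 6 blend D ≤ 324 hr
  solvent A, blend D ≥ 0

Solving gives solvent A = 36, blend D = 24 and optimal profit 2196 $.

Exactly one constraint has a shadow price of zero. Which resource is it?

feedstock: 168/168 (binding)
reactor time: 204/224 (slack 20)
labor: 324/324 (binding)
By complementary slackness, a constraint with positive slack has shadow price 0 → reactor time.

reactor time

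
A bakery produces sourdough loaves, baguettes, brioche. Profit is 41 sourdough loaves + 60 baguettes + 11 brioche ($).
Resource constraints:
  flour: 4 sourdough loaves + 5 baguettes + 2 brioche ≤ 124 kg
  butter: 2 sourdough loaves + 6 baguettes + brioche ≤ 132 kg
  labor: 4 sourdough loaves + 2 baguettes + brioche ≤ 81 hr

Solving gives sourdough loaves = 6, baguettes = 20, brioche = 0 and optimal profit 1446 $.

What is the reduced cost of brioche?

Binding: flour and butter. Non-binding: labor (17 unused).
By complementary slackness, y = 0 for the non-binding constraint.
The binding rows give the dual system: 4·y_flour + 2·y_butter = 41 and 5·y_flour + 6·y_butter = 60.
Solving: y_flour = 9, y_butter = 2.5.
Reduced cost of brioche: c₃ − yᵀa₃ = 11 − (9·2 + 2.5·1) = 11 − 20.5 = -9.5.

-9.5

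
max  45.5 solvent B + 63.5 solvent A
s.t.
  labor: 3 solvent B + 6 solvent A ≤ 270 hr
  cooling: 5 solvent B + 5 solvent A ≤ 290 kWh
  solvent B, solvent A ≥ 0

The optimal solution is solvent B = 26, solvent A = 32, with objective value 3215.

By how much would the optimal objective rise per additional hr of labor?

6

Both labor and cooling are binding at x*.
Dual feasibility on the basic columns requires 3·y_labor + 5·y_cooling = 45.5, 6·y_labor + 5·y_cooling = 63.5.
This yields shadow prices y_labor = 6, y_cooling = 5.5.
Shadow price of labor = 6.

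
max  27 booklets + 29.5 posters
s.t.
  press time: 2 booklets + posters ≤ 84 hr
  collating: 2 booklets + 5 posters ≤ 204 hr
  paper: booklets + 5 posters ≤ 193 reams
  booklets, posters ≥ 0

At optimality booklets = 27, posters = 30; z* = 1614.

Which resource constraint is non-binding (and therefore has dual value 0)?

press time: 84/84 (binding)
collating: 204/204 (binding)
paper: 177/193 (slack 16)
By complementary slackness, a constraint with positive slack has shadow price 0 → paper.

paper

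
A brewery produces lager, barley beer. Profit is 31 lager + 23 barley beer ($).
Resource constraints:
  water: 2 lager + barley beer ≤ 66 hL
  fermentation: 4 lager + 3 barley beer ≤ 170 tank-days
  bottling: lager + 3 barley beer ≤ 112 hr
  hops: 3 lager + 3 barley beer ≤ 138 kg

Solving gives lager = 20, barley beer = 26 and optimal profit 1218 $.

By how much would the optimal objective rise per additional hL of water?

8

Check each constraint at x*: water 66/66 (tight); fermentation 158/170 (slack 12); bottling 98/112 (slack 14); hops 138/138 (tight).
Since fermentation, bottling are not tight, their duals are 0.
The binding rows give the dual system: 2·y_water + 3·y_hops = 31 and 1·y_water + 3·y_hops = 23.
This yields shadow prices y_water = 8, y_hops = 5.
Shadow price of water = 8.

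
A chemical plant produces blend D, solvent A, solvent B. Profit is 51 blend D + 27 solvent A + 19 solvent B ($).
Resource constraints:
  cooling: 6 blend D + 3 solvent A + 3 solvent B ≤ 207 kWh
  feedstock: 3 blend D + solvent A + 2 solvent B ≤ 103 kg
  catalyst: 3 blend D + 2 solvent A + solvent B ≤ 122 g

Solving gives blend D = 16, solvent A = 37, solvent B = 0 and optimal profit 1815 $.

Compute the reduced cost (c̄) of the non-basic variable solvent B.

-5

Binding: cooling and catalyst. Non-binding: feedstock (18 unused).
Slack constraints have shadow price 0 (complementary slackness).
Dual feasibility on the basic columns requires 6·y_cooling + 3·y_catalyst = 51, 3·y_cooling + 2·y_catalyst = 27.
→ y_cooling = 7 and y_catalyst = 3.
Reduced cost of solvent B: c₃ − yᵀa₃ = 19 − (7·3 + 3·1) = 19 − 24 = -5.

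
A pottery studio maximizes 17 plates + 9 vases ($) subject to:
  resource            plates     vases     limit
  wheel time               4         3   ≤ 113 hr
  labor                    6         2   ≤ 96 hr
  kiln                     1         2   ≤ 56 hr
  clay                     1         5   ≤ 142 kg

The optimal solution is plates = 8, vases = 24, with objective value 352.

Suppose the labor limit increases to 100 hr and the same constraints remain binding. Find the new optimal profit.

Check each constraint at x*: wheel time 104/113 (slack 9); labor 96/96 (tight); kiln 56/56 (tight); clay 128/142 (slack 14).
By complementary slackness, y = 0 for the non-binding constraints.
The binding rows give the dual system: 6·y_labor + 1·y_kiln = 17 and 2·y_labor + 2·y_kiln = 9.
→ y_labor = 2.5 and y_kiln = 2.
Δz = y_labor·Δb = 2.5 × (4) = 10, so new z* = 352 + 10 = 362.

362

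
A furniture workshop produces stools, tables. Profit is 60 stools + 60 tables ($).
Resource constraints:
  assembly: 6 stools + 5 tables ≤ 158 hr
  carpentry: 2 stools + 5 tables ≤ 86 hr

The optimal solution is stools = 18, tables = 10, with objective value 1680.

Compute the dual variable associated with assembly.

At the optimum: assembly uses 158 of 158 (binding); carpentry uses 86 of 86 (binding).
From A_Bᵀ y = c: 6·y_assembly + 2·y_carpentry = 60; 5·y_assembly + 5·y_carpentry = 60.
Solving: y_assembly = 9, y_carpentry = 3.
Shadow price of assembly = 9.

9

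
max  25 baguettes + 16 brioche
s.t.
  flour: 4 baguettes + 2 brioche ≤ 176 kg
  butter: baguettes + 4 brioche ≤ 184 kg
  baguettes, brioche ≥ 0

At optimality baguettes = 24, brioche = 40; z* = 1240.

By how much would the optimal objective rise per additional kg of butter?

1

Both flour and butter are binding at x*.
From A_Bᵀ y = c: 4·y_flour + 1·y_butter = 25; 2·y_flour + 4·y_butter = 16.
→ y_flour = 6 and y_butter = 1.
Shadow price of butter = 1.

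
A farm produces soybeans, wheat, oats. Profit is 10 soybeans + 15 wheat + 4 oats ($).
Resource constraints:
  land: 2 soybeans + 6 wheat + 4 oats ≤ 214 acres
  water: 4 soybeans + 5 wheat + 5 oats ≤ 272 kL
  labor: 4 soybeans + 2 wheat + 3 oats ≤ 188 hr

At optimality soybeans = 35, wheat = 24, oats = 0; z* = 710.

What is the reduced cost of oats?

Check each constraint at x*: land 214/214 (tight); water 260/272 (slack 12); labor 188/188 (tight).
Slack constraints have shadow price 0 (complementary slackness).
The binding rows give the dual system: 2·y_land + 4·y_labor = 10 and 6·y_land + 2·y_labor = 15.
Solving: y_land = 2, y_labor = 1.5.
Reduced cost of oats: c₃ − yᵀa₃ = 4 − (2·4 + 1.5·3) = 4 − 12.5 = -8.5.

-8.5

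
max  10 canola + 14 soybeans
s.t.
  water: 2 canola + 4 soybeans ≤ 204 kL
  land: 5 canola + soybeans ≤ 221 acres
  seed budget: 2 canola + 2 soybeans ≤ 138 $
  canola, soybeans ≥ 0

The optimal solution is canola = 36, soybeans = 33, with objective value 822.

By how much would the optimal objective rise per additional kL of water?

2

Binding: water and seed budget. Non-binding: land (8 unused).
Slack constraints have shadow price 0 (complementary slackness).
The binding rows give the dual system: 2·y_water + 2·y_seed budget = 10 and 4·y_water + 2·y_seed budget = 14.
→ y_water = 2 and y_seed budget = 3.
Shadow price of water = 2.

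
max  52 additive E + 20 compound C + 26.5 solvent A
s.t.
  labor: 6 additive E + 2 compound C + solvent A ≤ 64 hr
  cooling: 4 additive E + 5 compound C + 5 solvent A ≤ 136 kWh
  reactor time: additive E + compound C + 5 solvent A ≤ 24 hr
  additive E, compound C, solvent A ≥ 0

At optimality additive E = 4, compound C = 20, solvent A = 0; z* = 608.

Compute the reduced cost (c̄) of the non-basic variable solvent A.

-1.5

At the optimum: labor uses 64 of 64 (binding); cooling uses 116 of 136 (slack = 20); reactor time uses 24 of 24 (binding).
Since cooling is not tight, its dual is 0.
From A_Bᵀ y = c: 6·y_labor + 1·y_reactor time = 52; 2·y_labor + 1·y_reactor time = 20.
Solving: y_labor = 8, y_reactor time = 4.
Reduced cost of solvent A: c₃ − yᵀa₃ = 26.5 − (8·1 + 4·5) = 26.5 − 28 = -1.5.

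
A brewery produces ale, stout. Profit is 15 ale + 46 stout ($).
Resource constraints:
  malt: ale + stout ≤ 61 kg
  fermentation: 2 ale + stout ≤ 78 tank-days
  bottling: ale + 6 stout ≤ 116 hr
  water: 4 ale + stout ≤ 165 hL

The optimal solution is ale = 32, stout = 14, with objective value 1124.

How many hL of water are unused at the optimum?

water used = 4·32 + 1·14 = 142; slack = 165 − 142 = 23.

23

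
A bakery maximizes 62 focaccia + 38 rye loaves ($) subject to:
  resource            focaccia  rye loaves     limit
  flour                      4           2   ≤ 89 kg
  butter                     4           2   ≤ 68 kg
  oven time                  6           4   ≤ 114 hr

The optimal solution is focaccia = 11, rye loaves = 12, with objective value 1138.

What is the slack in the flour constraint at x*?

21

flour used = 4·11 + 2·12 = 68; slack = 89 − 68 = 21.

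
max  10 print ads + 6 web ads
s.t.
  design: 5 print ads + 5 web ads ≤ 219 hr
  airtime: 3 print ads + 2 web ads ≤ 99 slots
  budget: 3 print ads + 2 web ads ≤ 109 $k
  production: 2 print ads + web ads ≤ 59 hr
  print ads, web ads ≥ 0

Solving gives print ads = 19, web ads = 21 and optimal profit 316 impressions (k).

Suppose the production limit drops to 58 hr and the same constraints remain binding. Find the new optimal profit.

314

At the optimum: design uses 200 of 219 (slack = 19); airtime uses 99 of 99 (binding); budget uses 99 of 109 (slack = 10); production uses 59 of 59 (binding).
Slack constraints have shadow price 0 (complementary slackness).
From A_Bᵀ y = c: 3·y_airtime + 2·y_production = 10; 2·y_airtime + 1·y_production = 6.
→ y_airtime = 2 and y_production = 2.
Δz = y_production·Δb = 2 × (-1) = -2, so new z* = 316 − 2 = 314.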